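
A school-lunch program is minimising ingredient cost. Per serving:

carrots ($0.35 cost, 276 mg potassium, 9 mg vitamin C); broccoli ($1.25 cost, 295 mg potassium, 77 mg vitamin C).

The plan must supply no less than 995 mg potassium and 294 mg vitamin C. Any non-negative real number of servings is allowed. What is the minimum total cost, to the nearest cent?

The cheapest plan sits at a corner of the feasible region — with two constraints it uses at most two foods.
carrots only: max(995/276, 294/9) = 32.67 servings → $11.43.
broccoli only: max(995/295, 294/77) = 3.818 servings → $4.77.
carrots + broccoli: intersection lies outside the first quadrant.
The minimum over all feasible corners is $4.77.

$4.77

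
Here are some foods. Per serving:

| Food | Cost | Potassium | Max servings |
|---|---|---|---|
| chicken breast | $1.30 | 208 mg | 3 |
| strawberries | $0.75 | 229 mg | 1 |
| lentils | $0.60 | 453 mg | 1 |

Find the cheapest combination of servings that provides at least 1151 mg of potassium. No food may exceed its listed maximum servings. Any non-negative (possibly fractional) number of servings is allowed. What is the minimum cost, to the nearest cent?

$4.28

Cost per mg of potassium: lentils $0.0013, strawberries $0.0033, chicken breast $0.0063.
Take 1 serving of lentils: +453.0 mg potassium for $0.60 (total $0.60, still need 698.0 mg).
Take 1 serving of strawberries: +229.0 mg potassium for $0.75 (total $1.35, still need 469.0 mg).
Take 2.255 servings of chicken breast: +469.0 mg potassium for $2.93 (total $4.28, still need 0.0 mg).
Filling from the cheapest source first is optimal under one linear minimum: $4.28.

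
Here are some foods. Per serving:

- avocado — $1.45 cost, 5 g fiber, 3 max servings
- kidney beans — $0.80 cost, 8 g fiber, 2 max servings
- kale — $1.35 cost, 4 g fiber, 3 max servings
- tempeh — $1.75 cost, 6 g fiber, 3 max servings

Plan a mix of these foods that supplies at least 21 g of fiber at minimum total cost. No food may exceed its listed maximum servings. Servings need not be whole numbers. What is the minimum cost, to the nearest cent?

$3.05

Cost per g of fiber: kidney beans $0.1000, avocado $0.2900, tempeh $0.2917, kale $0.3375.
Take 2 servings of kidney beans: +16.0 g fiber for $1.60 (total $1.60, still need 5.0 g).
Take 1 serving of avocado: +5.0 g fiber for $1.45 (total $3.05, still need 0.0 g).
Greedy by cheapest-per-g is optimal for a single linear constraint, so the minimum cost is $3.05.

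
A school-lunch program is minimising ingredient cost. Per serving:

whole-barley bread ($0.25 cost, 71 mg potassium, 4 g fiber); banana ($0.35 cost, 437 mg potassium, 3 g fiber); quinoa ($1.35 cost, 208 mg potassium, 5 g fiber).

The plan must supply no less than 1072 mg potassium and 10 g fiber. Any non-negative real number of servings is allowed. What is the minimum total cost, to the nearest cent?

A basic optimal solution has at most two foods positive. Try each food alone and each pair with both targets met exactly.
whole-barley bread only: max(1072/71, 10/4) = 15.1 servings → $3.77.
banana only: max(1072/437, 10/3) = 3.333 servings → $1.17.
quinoa only: max(1072/208, 10/5) = 5.154 servings → $6.96.
whole-barley bread + banana with both tight: 0.7518 servings and 2.331 servings → $1.00.
whole-barley bread + quinoa: intersection lies outside the first quadrant.
banana + quinoa with both tight: 2.101 servings and 0.7393 servings → $1.73.
The minimum over all feasible corners is $1.00.

$1.00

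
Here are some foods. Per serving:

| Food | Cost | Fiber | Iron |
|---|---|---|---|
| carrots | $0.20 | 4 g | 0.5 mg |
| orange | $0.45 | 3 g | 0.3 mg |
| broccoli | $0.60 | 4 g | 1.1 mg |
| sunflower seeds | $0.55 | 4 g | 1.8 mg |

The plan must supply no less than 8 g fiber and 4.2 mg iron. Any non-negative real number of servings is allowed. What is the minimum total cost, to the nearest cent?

A basic optimal solution has at most two foods positive. Try each food alone and each pair with both targets met exactly.
carrots only: max(8/4, 4.2/0.5) = 8.4 servings → $1.68.
orange only: max(8/3, 4.2/0.3) = 14 servings → $6.30.
broccoli only: max(8/4, 4.2/1.1) = 3.818 servings → $2.29.
sunflower seeds only: max(8/4, 4.2/1.8) = 2.333 servings → $1.28.
carrots + orange: the both-tight solution has a negative serving — not a feasible corner.
carrots + broccoli: the both-tight solution has a negative serving — not a feasible corner.
carrots + sunflower seeds: intersection lies outside the first quadrant.
orange + broccoli with both targets exact would need a negative amount; discard.
orange + sunflower seeds: the both-tight solution has a negative serving — not a feasible corner.
broccoli + sunflower seeds with both targets exact would need a negative amount; discard.
The minimum over all feasible corners is $1.28.

$1.28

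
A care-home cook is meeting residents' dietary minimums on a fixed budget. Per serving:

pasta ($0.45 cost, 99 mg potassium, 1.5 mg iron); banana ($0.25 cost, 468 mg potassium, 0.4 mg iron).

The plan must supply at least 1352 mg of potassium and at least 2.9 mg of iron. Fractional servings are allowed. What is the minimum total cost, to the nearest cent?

pasta only: max(1352/99, 2.9/1.5) = 13.66 servings → $6.15.
banana only: max(1352/468, 2.9/0.4) = 7.25 servings → $1.81.
pasta + banana with both tight: 1.232 servings and 2.628 servings → $1.21.
The minimum over all feasible corners is $1.21.

$1.21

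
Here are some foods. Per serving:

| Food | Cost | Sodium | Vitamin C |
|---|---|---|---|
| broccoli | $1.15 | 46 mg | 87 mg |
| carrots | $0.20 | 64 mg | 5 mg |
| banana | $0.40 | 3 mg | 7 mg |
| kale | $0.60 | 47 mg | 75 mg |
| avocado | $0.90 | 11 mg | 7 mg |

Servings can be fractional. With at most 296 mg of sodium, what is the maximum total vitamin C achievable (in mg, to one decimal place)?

690.7 mg

Vitamin C per mg sodium: banana 2.333, broccoli 1.891, kale 1.596, avocado 0.6364, carrots 0.07812.
With no serving limits, spend the whole sodium allowance on banana: 296 mg / 3 mg × 7 mg = 690.7 mg.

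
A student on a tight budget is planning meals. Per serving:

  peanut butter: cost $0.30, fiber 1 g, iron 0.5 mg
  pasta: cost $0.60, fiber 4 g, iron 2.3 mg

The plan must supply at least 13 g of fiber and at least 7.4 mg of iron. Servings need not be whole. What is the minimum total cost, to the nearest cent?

$1.95

An LP optimum is at a vertex; with two nutrient constraints at most two foods are used. Check each candidate.
peanut butter only: max(13/1, 7.4/0.5) = 14.8 servings → $4.44.
pasta only: max(13/4, 7.4/2.3) = 3.25 servings → $1.95.
peanut butter + pasta with both tight: 1 serving and 3 servings → $2.10.
Cheapest feasible corner: $1.95.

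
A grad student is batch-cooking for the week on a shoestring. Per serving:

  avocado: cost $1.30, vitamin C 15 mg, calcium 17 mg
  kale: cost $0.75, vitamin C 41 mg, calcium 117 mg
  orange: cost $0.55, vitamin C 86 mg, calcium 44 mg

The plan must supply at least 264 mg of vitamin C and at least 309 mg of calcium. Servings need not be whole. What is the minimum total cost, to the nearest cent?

$2.57

Minimising a linear cost over {vitamin C ≥ 264, calcium ≥ 309, servings ≥ 0} — the optimum is at a vertex, using one or two foods.
avocado only: max(264/15, 309/17) = 18.18 servings → $23.63.
kale only: max(264/41, 309/117) = 6.439 servings → $4.83.
orange only: max(264/86, 309/44) = 7.023 servings → $3.86.
avocado + kale with both tight: 17.22 servings and 0.1389 servings → $22.49.
avocado + orange with both targets exact would need a negative amount; discard.
kale + orange with both tight: 1.811 servings and 2.206 servings → $2.57.
So the least-cost plan costs $2.57.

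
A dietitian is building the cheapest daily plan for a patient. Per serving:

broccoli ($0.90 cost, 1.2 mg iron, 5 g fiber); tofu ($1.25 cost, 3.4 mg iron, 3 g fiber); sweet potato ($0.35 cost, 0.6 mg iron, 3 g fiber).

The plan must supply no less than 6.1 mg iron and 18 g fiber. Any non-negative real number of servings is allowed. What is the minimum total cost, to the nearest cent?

broccoli only: max(6.1/1.2, 18/5) = 5.083 servings → $4.58.
tofu only: max(6.1/3.4, 18/3) = 6 servings → $7.50.
sweet potato only: max(6.1/0.6, 18/3) = 10.17 servings → $3.56.
broccoli + tofu with both tight: 3.201 servings and 0.6642 servings → $3.71.
broccoli + sweet potato: intersection lies outside the first quadrant.
tofu + sweet potato with both tight: 0.8929 servings and 5.107 servings → $2.90.
Cheapest feasible corner: $2.90.

$2.90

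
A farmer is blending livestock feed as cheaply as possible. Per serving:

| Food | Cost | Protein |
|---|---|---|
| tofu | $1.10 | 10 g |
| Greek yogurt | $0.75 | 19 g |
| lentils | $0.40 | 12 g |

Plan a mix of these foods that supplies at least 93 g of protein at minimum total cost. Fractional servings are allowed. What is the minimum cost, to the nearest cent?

$3.10

Cost per g of protein: lentils $0.0333, Greek yogurt $0.0395, tofu $0.1100.
With no serving limits, use only lentils: 93 g / 12 g = 7.75 servings × $0.40 = $3.10.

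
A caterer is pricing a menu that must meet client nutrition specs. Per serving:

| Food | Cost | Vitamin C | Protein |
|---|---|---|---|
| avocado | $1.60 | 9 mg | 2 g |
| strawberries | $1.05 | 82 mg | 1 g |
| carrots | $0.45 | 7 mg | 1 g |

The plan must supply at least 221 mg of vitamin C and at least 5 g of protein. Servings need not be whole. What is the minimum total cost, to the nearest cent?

A basic optimal solution has at most two foods positive. Try each food alone and each pair with both targets met exactly.
avocado only: max(221/9, 5/2) = 24.56 servings → $39.29.
strawberries only: max(221/82, 5/1) = 5 servings → $5.25.
carrots only: max(221/7, 5/1) = 31.57 servings → $14.21.
avocado + strawberries with both tight: 1.219 servings and 2.561 servings → $4.64.
avocado + carrots: intersection lies outside the first quadrant.
strawberries + carrots with both tight: 2.48 servings and 2.52 servings → $3.74.
The minimum over all feasible corners is $3.74.

$3.74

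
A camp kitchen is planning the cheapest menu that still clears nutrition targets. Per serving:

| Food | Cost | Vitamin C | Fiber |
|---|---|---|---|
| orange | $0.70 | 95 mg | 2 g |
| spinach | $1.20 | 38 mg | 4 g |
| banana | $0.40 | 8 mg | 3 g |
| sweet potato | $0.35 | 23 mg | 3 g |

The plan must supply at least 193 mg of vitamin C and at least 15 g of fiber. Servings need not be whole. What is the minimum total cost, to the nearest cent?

$2.21

Two binding constraints pin down two serving amounts, so the optimal mix uses at most two foods. The candidates are each food alone (scaled to the tighter of vitamin C/fiber) and each pair with both constraints tight.
orange only: max(193/95, 15/2) = 7.5 servings → $5.25.
spinach only: max(193/38, 15/4) = 5.079 servings → $6.09.
banana only: max(193/8, 15/3) = 24.12 servings → $9.65.
sweet potato only: max(193/23, 15/3) = 8.391 servings → $2.94.
orange + spinach with both tight: 0.6645 servings and 3.418 servings → $4.57.
orange + banana with both tight: 1.706 servings and 3.862 servings → $2.74.
orange + sweet potato with both tight: 0.9791 servings and 4.347 servings → $2.21.
spinach + banana with both targets exact would need a negative amount; discard.
spinach + sweet potato: intersection lies outside the first quadrant.
banana + sweet potato: intersection lies outside the first quadrant.
The minimum over all feasible corners is $2.21.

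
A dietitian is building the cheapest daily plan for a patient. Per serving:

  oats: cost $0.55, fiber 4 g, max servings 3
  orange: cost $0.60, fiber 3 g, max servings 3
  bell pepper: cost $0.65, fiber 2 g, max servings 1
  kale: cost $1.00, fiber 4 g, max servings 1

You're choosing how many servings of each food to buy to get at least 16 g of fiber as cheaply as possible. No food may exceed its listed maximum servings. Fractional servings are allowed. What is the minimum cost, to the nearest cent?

$2.45

Cost per g of fiber: oats $0.1375, orange $0.2000, kale $0.2500, bell pepper $0.3250.
Take 3 servings of oats: +12.0 g fiber for $1.65 (total $1.65, still need 4.0 g).
Take 1.333 servings of orange: +4.0 g fiber for $0.80 (total $2.45, still need 0.0 g).
Greedy by cheapest-per-g is optimal for a single linear constraint, so the minimum cost is $2.45.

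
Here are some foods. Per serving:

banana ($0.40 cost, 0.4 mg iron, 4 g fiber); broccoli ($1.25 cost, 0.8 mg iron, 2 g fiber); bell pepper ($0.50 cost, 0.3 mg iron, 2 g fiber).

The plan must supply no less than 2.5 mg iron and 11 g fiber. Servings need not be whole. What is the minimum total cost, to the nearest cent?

$2.50

An LP optimum is at a vertex; with two nutrient constraints at most two foods are used. Check each candidate.
banana only: max(2.5/0.4, 11/4) = 6.25 servings → $2.50.
broccoli only: max(2.5/0.8, 11/2) = 5.5 servings → $6.88.
bell pepper only: max(2.5/0.3, 11/2) = 8.333 servings → $4.17.
banana + broccoli with both tight: 1.583 servings and 2.333 servings → $3.55.
banana + bell pepper: intersection lies outside the first quadrant.
broccoli + bell pepper with both tight: 1.7 servings and 3.8 servings → $4.03.
So the least-cost plan costs $2.50.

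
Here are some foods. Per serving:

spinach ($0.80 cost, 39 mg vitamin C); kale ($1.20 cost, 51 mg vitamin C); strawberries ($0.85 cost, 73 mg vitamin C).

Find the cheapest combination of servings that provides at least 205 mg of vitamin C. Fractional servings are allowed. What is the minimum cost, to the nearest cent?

Cost per mg of vitamin C: strawberries $0.0116, spinach $0.0205, kale $0.0235.
With no serving limits, use only strawberries: 205 mg / 73 mg = 2.808 servings × $0.85 = $2.39.

$2.39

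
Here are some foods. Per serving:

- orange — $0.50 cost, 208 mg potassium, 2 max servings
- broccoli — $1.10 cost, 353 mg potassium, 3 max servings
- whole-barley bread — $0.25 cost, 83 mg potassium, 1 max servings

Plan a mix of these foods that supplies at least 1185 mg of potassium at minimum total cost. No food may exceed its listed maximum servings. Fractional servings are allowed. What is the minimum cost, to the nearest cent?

Cost per mg of potassium: orange $0.0024, whole-barley bread $0.0030, broccoli $0.0031.
Take 2 servings of orange: +416.0 mg potassium for $1.00 (total $1.00, still need 769.0 mg).
Take 1 serving of whole-barley bread: +83.0 mg potassium for $0.25 (total $1.25, still need 686.0 mg).
Take 1.943 servings of broccoli: +686.0 mg potassium for $2.14 (total $3.39, still need 0.0 mg).
Filling from the cheapest source first is optimal under one linear minimum: $3.39.

$3.39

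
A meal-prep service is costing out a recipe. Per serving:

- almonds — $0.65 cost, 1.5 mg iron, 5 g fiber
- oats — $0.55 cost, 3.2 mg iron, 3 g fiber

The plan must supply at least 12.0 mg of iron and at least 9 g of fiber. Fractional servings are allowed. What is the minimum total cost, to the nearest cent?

$2.06

A basic optimal solution has at most two foods positive. Try each food alone and each pair with both targets met exactly.
almonds only: max(12.0/1.5, 9/5) = 8 servings → $5.20.
oats only: max(12.0/3.2, 9/3) = 3.75 servings → $2.06.
almonds + oats: the both-tight solution has a negative serving — not a feasible corner.
Cheapest feasible corner: $2.06.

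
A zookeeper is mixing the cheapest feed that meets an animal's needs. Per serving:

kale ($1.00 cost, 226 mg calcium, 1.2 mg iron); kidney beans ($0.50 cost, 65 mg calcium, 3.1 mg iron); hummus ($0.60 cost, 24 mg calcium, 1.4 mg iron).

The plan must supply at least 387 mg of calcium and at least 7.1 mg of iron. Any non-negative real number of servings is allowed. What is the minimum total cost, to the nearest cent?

$2.10

At the optimum either one food covers both requirements or two foods hit both targets exactly; no other combination can be cheaper.
kale only: max(387/226, 7.1/1.2) = 5.917 servings → $5.92.
kidney beans only: max(387/65, 7.1/3.1) = 5.954 servings → $2.98.
hummus only: max(387/24, 7.1/1.4) = 16.12 servings → $9.68.
kale + kidney beans with both tight: 1.186 servings and 1.831 servings → $2.10.
kale + hummus with both tight: 1.291 servings and 3.965 servings → $3.67.
kidney beans + hummus: intersection lies outside the first quadrant.
The minimum over all feasible corners is $2.10.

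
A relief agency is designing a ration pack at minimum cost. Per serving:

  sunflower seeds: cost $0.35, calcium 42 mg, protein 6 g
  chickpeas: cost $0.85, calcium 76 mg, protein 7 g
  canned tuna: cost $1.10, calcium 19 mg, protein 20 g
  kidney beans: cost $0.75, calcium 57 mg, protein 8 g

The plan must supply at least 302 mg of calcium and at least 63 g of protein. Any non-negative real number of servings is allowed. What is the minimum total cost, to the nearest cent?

$3.60

This is a tiny linear program; its minimum lies at a vertex of the feasible set. List the vertices and price them.
sunflower seeds only: max(302/42, 63/6) = 10.5 servings → $3.67.
chickpeas only: max(302/76, 63/7) = 9 servings → $7.65.
canned tuna only: max(302/19, 63/20) = 15.89 servings → $17.48.
kidney beans only: max(302/57, 63/8) = 7.875 servings → $5.91.
sunflower seeds + chickpeas: intersection lies outside the first quadrant.
sunflower seeds + canned tuna with both tight: 6.671 servings and 1.149 servings → $3.60.
sunflower seeds + kidney beans with both targets exact would need a negative amount; discard.
chickpeas + canned tuna with both tight: 3.492 servings and 1.928 servings → $5.09.
chickpeas + kidney beans: the both-tight solution has a negative serving — not a feasible corner.
canned tuna + kidney beans with both tight: 1.189 servings and 4.902 servings → $4.98.
The minimum over all feasible corners is $3.60.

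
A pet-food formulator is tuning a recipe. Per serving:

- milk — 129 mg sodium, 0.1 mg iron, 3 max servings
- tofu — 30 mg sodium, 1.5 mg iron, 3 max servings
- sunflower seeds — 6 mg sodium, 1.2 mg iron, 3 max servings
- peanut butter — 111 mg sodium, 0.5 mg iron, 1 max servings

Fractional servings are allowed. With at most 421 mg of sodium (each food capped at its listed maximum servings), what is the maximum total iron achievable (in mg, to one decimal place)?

8.8 mg

Iron per mg sodium: sunflower seeds 0.2, tofu 0.05, peanut butter 0.004505, milk 0.0007752.
Take 3 servings of sunflower seeds: uses 18 mg sodium, +3.6 mg iron (running total 3.6 mg).
Take 3 servings of tofu: uses 90 mg sodium, +4.5 mg iron (running total 8.1 mg).
Take 1 serving of peanut butter: uses 111 mg sodium, +0.5 mg iron (running total 8.6 mg).
Take 1.566 servings of milk: uses 202 mg sodium, +0.2 mg iron (running total 8.8 mg).
Greedy by best ratio exhausts the sodium allowance optimally: 8.8 mg.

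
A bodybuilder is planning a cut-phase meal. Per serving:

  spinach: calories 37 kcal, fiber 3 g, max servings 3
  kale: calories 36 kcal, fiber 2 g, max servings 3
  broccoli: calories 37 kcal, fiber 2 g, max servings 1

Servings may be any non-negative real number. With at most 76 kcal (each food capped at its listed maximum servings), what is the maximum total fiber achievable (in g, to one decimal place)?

6.2 g

Fiber per kcal: spinach 0.08108, kale 0.05556, broccoli 0.05405.
Take 2.054 servings of spinach: uses 76 kcal, +6.2 g fiber (running total 6.2 g).
Greedy by best ratio exhausts the calories allowance optimally: 6.2 g.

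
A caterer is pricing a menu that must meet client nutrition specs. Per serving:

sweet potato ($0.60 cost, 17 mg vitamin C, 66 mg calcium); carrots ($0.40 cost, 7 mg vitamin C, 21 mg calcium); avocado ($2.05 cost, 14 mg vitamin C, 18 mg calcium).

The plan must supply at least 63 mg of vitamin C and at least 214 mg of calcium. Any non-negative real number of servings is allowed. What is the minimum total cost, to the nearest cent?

$2.22

At the optimum either one food covers both requirements or two foods hit both targets exactly; no other combination can be cheaper.
sweet potato only: max(63/17, 214/66) = 3.706 servings → $2.22.
carrots only: max(63/7, 214/21) = 10.19 servings → $4.08.
avocado only: max(63/14, 214/18) = 11.89 servings → $24.37.
sweet potato + carrots with both tight: 1.667 servings and 4.952 servings → $2.98.
sweet potato + avocado with both tight: 3.013 servings and 0.8414 servings → $3.53.
carrots + avocado with both targets exact would need a negative amount; discard.
The minimum over all feasible corners is $2.22.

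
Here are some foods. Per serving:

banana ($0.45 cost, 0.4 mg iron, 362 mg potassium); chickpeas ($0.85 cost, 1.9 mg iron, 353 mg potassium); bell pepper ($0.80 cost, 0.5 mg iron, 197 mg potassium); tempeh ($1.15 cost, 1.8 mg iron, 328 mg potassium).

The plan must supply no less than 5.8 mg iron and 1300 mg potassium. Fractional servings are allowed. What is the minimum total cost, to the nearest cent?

The cheapest plan sits at a corner of the feasible region — with two constraints it uses at most two foods.
banana only: max(5.8/0.4, 1300/362) = 14.5 servings → $6.53.
chickpeas only: max(5.8/1.9, 1300/353) = 3.683 servings → $3.13.
bell pepper only: max(5.8/0.5, 1300/197) = 11.6 servings → $9.28.
tempeh only: max(5.8/1.8, 1300/328) = 3.963 servings → $4.56.
banana + chickpeas with both tight: 0.7731 servings and 2.89 servings → $2.80.
banana + bell pepper with both targets exact would need a negative amount; discard.
banana + tempeh with both tight: 0.8409 servings and 3.035 servings → $3.87.
chickpeas + bell pepper with both tight: 2.49 servings and 2.137 servings → $3.83.
chickpeas + tempeh with both targets exact would need a negative amount; discard.
bell pepper + tempeh with both tight: 2.296 servings and 2.584 servings → $4.81.
Cheapest feasible corner: $2.80.

$2.80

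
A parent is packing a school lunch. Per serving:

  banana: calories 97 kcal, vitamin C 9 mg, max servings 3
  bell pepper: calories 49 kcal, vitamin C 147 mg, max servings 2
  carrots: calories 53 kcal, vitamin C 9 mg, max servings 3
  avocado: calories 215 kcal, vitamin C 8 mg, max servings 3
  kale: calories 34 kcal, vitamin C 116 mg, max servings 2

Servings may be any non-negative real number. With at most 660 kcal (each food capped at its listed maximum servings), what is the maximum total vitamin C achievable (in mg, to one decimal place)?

Vitamin C per kcal: kale 3.412, bell pepper 3, carrots 0.1698, banana 0.09278, avocado 0.03721.
Take 2 servings of kale: uses 68 kcal, +232.0 mg vitamin C (running total 232.0 mg).
Take 2 servings of bell pepper: uses 98 kcal, +294.0 mg vitamin C (running total 526.0 mg).
Take 3 servings of carrots: uses 159 kcal, +27.0 mg vitamin C (running total 553.0 mg).
Take 3 servings of banana: uses 291 kcal, +27.0 mg vitamin C (running total 580.0 mg).
Take 0.2047 servings of avocado: uses 44 kcal, +1.6 mg vitamin C (running total 581.6 mg).
Greedy by best ratio exhausts the calories allowance optimally: 581.6 mg.

581.6 mg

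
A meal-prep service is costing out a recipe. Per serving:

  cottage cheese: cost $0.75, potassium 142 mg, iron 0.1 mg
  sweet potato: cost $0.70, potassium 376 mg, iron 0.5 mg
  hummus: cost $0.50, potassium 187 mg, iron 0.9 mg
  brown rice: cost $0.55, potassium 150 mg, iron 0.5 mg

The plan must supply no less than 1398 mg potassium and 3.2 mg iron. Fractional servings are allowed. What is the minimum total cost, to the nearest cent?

$2.92

At the optimum either one food covers both requirements or two foods hit both targets exactly; no other combination can be cheaper.
cottage cheese only: max(1398/142, 3.2/0.1) = 32 servings → $24.00.
sweet potato only: max(1398/376, 3.2/0.5) = 6.4 servings → $4.48.
hummus only: max(1398/187, 3.2/0.9) = 7.476 servings → $3.74.
brown rice only: max(1398/150, 3.2/0.5) = 9.32 servings → $5.13.
cottage cheese + sweet potato with both targets exact would need a negative amount; discard.
cottage cheese + hummus with both tight: 6.048 servings and 2.884 servings → $5.98.
cottage cheese + brown rice with both tight: 3.911 servings and 5.618 servings → $6.02.
sweet potato + hummus with both tight: 2.694 servings and 2.059 servings → $2.92.
sweet potato + brown rice with both tight: 1.938 servings and 4.462 servings → $3.81.
hummus + brown rice: the both-tight solution has a negative serving — not a feasible corner.
So the least-cost plan costs $2.92.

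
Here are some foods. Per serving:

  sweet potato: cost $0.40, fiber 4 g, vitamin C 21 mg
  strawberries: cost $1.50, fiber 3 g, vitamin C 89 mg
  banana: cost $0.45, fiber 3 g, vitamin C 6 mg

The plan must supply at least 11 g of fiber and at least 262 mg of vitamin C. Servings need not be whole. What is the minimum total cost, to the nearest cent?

An LP optimum is at a vertex; with two nutrient constraints at most two foods are used. Check each candidate.
sweet potato only: max(11/4, 262/21) = 12.48 servings → $4.99.
strawberries only: max(11/3, 262/89) = 3.667 servings → $5.50.
banana only: max(11/3, 262/6) = 43.67 servings → $19.65.
sweet potato + strawberries with both tight: 0.6587 servings and 2.788 servings → $4.45.
sweet potato + banana with both targets exact would need a negative amount; discard.
strawberries + banana with both tight: 2.892 servings and 0.7751 servings → $4.69.
Cheapest feasible corner: $4.45.

$4.45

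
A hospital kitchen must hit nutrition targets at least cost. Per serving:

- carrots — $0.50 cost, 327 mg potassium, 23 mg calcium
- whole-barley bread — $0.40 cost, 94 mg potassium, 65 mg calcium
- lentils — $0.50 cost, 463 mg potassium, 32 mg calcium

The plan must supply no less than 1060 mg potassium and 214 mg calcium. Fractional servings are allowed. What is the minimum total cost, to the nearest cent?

$1.86

An LP optimum is at a vertex; with two nutrient constraints at most two foods are used. Check each candidate.
carrots only: max(1060/327, 214/23) = 9.304 servings → $4.65.
whole-barley bread only: max(1060/94, 214/65) = 11.28 servings → $4.51.
lentils only: max(1060/463, 214/32) = 6.688 servings → $3.34.
carrots + whole-barley bread with both tight: 2.555 servings and 2.388 servings → $2.23.
carrots + lentils: the both-tight solution has a negative serving — not a feasible corner.
whole-barley bread + lentils with both tight: 2.406 servings and 1.801 servings → $1.86.
The minimum over all feasible corners is $1.86.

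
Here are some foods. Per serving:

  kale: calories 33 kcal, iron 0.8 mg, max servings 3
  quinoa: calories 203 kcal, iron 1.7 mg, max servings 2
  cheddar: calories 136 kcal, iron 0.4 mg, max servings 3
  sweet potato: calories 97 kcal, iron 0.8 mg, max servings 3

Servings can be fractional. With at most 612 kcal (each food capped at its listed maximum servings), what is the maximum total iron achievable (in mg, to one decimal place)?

6.7 mg

Iron per kcal: kale 0.02424, quinoa 0.008374, sweet potato 0.008247, cheddar 0.002941.
Take 3 servings of kale: uses 99 kcal, +2.4 mg iron (running total 2.4 mg).
Take 2 servings of quinoa: uses 406 kcal, +3.4 mg iron (running total 5.8 mg).
Take 1.103 servings of sweet potato: uses 107 kcal, +0.9 mg iron (running total 6.7 mg).
Greedy by best ratio exhausts the calories allowance optimally: 6.7 mg.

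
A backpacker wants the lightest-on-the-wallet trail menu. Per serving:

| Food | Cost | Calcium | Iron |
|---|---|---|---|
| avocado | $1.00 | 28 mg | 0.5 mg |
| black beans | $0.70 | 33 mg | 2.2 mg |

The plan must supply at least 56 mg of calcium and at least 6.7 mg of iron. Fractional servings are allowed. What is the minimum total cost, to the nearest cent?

$2.13

A basic optimal solution has at most two foods positive. Try each food alone and each pair with both targets met exactly.
avocado only: max(56/28, 6.7/0.5) = 13.4 servings → $13.40.
black beans only: max(56/33, 6.7/2.2) = 3.045 servings → $2.13.
avocado + black beans with both targets exact would need a negative amount; discard.
Cheapest feasible corner: $2.13.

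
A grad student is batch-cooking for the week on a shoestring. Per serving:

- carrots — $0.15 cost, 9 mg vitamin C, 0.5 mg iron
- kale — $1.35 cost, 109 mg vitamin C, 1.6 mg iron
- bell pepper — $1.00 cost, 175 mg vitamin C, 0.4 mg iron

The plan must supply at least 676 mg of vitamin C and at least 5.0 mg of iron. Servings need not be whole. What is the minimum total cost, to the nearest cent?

$4.57

carrots only: max(676/9, 5.0/0.5) = 75.11 servings → $11.27.
kale only: max(676/109, 5.0/1.6) = 6.202 servings → $8.37.
bell pepper only: max(676/175, 5.0/0.4) = 12.5 servings → $12.50.
carrots + kale: the both-tight solution has a negative serving — not a feasible corner.
carrots + bell pepper with both tight: 7.206 servings and 3.492 servings → $4.57.
kale + bell pepper with both tight: 2.558 servings and 2.27 servings → $5.72.
The minimum over all feasible corners is $4.57.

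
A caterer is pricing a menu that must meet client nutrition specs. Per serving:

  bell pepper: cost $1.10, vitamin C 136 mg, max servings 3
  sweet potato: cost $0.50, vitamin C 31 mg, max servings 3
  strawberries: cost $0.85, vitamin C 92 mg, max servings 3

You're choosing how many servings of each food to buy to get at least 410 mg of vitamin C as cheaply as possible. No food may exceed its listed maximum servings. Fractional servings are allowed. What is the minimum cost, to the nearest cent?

$3.32

Cost per mg of vitamin C: bell pepper $0.0081, strawberries $0.0092, sweet potato $0.0161.
Take 3 servings of bell pepper: +408.0 mg vitamin C for $3.30 (total $3.30, still need 2.0 mg).
Take 0.02174 servings of strawberries: +2.0 mg vitamin C for $0.02 (total $3.32, still need 0.0 mg).
Greedy by cheapest-per-mg is optimal for a single linear constraint, so the minimum cost is $3.32.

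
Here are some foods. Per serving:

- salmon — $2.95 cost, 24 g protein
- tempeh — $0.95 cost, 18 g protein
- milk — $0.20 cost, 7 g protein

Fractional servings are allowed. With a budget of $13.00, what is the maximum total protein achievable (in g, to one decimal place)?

455.0 g

Protein per dollar: milk 35, tempeh 18.95, salmon 8.136.
With no serving limits, spend the whole cost allowance on milk: $13.00 / $0.20 × 7 g = 455.0 g.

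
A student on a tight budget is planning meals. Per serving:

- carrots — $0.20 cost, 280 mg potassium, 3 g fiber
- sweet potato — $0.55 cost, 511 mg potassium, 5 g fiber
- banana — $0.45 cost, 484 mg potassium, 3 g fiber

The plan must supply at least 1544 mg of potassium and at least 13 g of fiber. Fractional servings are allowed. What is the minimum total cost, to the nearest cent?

carrots only: max(1544/280, 13/3) = 5.514 servings → $1.10.
sweet potato only: max(1544/511, 13/5) = 3.022 servings → $1.66.
banana only: max(1544/484, 13/3) = 4.333 servings → $1.95.
carrots + sweet potato: intersection lies outside the first quadrant.
carrots + banana with both tight: 2.712 servings and 1.621 servings → $1.27.
sweet potato + banana with both tight: 1.871 servings and 1.214 servings → $1.58.
Cheapest feasible corner: $1.10.

$1.10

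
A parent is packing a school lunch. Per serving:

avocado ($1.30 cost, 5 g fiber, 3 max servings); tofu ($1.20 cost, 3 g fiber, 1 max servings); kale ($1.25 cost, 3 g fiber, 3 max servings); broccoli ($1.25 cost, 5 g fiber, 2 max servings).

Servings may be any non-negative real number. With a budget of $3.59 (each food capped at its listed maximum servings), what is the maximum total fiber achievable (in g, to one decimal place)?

Fiber per dollar: broccoli 4, avocado 3.846, tofu 2.5, kale 2.4.
Take 2 servings of broccoli: spends $2.50, +10.0 g fiber (running total 10.0 g).
Take 0.8385 servings of avocado: spends $1.09, +4.2 g fiber (running total 14.2 g).
Greedy by best ratio exhausts the cost allowance optimally: 14.2 g.

14.2 g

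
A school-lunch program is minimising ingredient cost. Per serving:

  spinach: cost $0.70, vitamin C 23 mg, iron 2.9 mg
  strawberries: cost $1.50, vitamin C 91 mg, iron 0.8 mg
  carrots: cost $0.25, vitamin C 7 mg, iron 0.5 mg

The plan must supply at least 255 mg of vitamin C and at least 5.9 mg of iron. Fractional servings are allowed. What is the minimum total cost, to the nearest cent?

An LP optimum is at a vertex; with two nutrient constraints at most two foods are used. Check each candidate.
spinach only: max(255/23, 5.9/2.9) = 11.09 servings → $7.76.
strawberries only: max(255/91, 5.9/0.8) = 7.375 servings → $11.06.
carrots only: max(255/7, 5.9/0.5) = 36.43 servings → $9.11.
spinach + strawberries with both tight: 1.356 servings and 2.459 servings → $4.64.
spinach + carrots: intersection lies outside the first quadrant.
strawberries + carrots with both tight: 2.16 servings and 8.343 servings → $5.33.
Cheapest feasible corner: $4.64.

$4.64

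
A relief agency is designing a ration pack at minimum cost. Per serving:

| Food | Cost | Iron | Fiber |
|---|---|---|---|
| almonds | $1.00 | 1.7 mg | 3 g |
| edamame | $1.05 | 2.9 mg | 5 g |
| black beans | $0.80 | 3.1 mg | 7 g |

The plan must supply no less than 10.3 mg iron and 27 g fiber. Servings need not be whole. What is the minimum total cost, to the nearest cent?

almonds only: max(10.3/1.7, 27/3) = 9 servings → $9.00.
edamame only: max(10.3/2.9, 27/5) = 5.4 servings → $5.67.
black beans only: max(10.3/3.1, 27/7) = 3.857 servings → $3.09.
almonds + edamame: intersection lies outside the first quadrant.
almonds + black beans with both targets exact would need a negative amount; discard.
edamame + black beans: the both-tight solution has a negative serving — not a feasible corner.
So the least-cost plan costs $3.09.

$3.09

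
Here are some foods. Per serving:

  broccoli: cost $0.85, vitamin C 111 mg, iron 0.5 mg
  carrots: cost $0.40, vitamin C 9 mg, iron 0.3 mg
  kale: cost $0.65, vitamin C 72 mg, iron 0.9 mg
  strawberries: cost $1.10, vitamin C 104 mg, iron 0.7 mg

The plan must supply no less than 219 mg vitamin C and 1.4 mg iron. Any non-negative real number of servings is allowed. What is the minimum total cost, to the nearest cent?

The cheapest plan sits at a corner of the feasible region — with two constraints it uses at most two foods.
broccoli only: max(219/111, 1.4/0.5) = 2.8 servings → $2.38.
carrots only: max(219/9, 1.4/0.3) = 24.33 servings → $9.73.
kale only: max(219/72, 1.4/0.9) = 3.042 servings → $1.98.
strawberries only: max(219/104, 1.4/0.7) = 2.106 servings → $2.32.
broccoli + carrots with both tight: 1.844 servings and 1.594 servings → $2.20.
broccoli + kale with both tight: 1.507 servings and 0.7183 servings → $1.75.
broccoli + strawberries with both tight: 0.2996 servings and 1.786 servings → $2.22.
carrots + kale: the both-tight solution has a negative serving — not a feasible corner.
carrots + strawberries: the both-tight solution has a negative serving — not a feasible corner.
kale + strawberries: the both-tight solution has a negative serving — not a feasible corner.
So the least-cost plan costs $1.75.

$1.75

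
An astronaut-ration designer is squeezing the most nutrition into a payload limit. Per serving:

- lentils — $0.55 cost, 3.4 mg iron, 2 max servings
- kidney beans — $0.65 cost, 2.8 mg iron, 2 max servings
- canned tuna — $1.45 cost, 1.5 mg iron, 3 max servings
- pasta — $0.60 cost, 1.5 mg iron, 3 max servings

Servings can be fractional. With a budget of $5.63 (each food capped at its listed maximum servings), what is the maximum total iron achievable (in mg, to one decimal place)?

Iron per dollar: lentils 6.182, kidney beans 4.308, pasta 2.5, canned tuna 1.034.
Take 2 servings of lentils: spends $1.10, +6.8 mg iron (running total 6.8 mg).
Take 2 servings of kidney beans: spends $1.30, +5.6 mg iron (running total 12.4 mg).
Take 3 servings of pasta: spends $1.80, +4.5 mg iron (running total 16.9 mg).
Take 0.9862 servings of canned tuna: spends $1.43, +1.5 mg iron (running total 18.4 mg).
Greedy by best ratio exhausts the cost allowance optimally: 18.4 mg.

18.4 mg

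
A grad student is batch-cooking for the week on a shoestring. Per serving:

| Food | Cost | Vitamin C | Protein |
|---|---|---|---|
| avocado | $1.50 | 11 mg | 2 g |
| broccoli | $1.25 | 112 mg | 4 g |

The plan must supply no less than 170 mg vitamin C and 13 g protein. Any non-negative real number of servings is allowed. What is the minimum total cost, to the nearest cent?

avocado only: max(170/11, 13/2) = 15.45 servings → $23.18.
broccoli only: max(170/112, 13/4) = 3.25 servings → $4.06.
avocado + broccoli with both tight: 4.311 servings and 1.094 servings → $7.83.
The minimum over all feasible corners is $4.06.

$4.06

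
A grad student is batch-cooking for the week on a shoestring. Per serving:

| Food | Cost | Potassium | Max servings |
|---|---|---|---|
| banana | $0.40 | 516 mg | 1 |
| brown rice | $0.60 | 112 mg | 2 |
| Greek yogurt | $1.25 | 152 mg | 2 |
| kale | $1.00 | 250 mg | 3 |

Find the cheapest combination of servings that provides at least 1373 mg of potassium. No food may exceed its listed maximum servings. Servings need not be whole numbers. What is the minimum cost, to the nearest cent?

Cost per mg of potassium: banana $0.0008, kale $0.0040, brown rice $0.0054, Greek yogurt $0.0082.
Take 1 serving of banana: +516.0 mg potassium for $0.40 (total $0.40, still need 857.0 mg).
Take 3 servings of kale: +750.0 mg potassium for $3.00 (total $3.40, still need 107.0 mg).
Take 0.9554 servings of brown rice: +107.0 mg potassium for $0.57 (total $3.97, still need 0.0 mg).
Greedy by cheapest-per-mg is optimal for a single linear constraint, so the minimum cost is $3.97.

$3.97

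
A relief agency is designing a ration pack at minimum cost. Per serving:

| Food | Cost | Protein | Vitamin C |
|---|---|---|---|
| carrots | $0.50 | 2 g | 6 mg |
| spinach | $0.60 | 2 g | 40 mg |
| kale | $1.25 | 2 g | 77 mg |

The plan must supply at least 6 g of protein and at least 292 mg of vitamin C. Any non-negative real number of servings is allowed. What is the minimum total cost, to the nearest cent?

$4.38

carrots only: max(6/2, 292/6) = 48.67 servings → $24.33.
spinach only: max(6/2, 292/40) = 7.3 servings → $4.38.
kale only: max(6/2, 292/77) = 3.792 servings → $4.74.
carrots + spinach: the both-tight solution has a negative serving — not a feasible corner.
carrots + kale: intersection lies outside the first quadrant.
spinach + kale with both targets exact would need a negative amount; discard.
The minimum over all feasible corners is $4.38.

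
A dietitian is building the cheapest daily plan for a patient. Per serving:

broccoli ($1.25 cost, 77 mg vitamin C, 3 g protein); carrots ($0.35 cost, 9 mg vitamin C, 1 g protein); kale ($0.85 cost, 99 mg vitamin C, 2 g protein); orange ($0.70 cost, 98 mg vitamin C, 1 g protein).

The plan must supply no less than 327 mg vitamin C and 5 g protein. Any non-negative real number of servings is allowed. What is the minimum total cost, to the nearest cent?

Compare the cost at each extreme point of the feasible region.
broccoli only: max(327/77, 5/3) = 4.247 servings → $5.31.
carrots only: max(327/9, 5/1) = 36.33 servings → $12.72.
kale only: max(327/99, 5/2) = 3.303 servings → $2.81.
orange only: max(327/98, 5/1) = 5 servings → $3.50.
broccoli + carrots with both targets exact would need a negative amount; discard.
broccoli + kale: the both-tight solution has a negative serving — not a feasible corner.
broccoli + orange with both tight: 0.7512 servings and 2.747 servings → $2.86.
carrots + kale: the both-tight solution has a negative serving — not a feasible corner.
carrots + orange with both tight: 1.831 servings and 3.169 servings → $2.86.
kale + orange with both tight: 1.68 servings and 1.639 servings → $2.58.
So the least-cost plan costs $2.58.

$2.58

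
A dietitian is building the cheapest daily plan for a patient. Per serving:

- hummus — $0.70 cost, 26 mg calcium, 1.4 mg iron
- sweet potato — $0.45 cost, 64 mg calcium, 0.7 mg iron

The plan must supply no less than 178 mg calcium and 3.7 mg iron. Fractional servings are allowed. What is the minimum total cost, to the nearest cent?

This is a tiny linear program; its minimum lies at a vertex of the feasible set. List the vertices and price them.
hummus only: max(178/26, 3.7/1.4) = 6.846 servings → $4.79.
sweet potato only: max(178/64, 3.7/0.7) = 5.286 servings → $2.38.
hummus + sweet potato with both tight: 1.571 servings and 2.143 servings → $2.06.
So the least-cost plan costs $2.06.

$2.06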